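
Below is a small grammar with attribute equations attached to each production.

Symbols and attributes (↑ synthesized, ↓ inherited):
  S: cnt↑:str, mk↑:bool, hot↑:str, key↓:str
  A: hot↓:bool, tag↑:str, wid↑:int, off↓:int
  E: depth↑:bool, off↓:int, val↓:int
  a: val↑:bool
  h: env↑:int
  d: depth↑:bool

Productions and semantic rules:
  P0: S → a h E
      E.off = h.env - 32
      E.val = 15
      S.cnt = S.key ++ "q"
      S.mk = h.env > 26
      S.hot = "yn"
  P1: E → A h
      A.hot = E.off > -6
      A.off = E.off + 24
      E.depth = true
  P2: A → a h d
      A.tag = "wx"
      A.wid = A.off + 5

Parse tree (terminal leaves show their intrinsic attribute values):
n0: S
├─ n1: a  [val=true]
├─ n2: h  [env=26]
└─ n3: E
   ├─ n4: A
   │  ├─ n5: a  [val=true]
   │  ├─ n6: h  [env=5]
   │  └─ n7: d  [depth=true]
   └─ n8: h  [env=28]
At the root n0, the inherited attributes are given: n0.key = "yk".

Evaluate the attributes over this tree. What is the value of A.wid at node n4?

23

1. n0.key = "yk"  [given at root]
2. n1.val = true  [terminal]
3. n2.env = 26  [terminal]
4. n3.off = -6  [h.env - 32]
5. n3.val = 15  [15]
6. n4.hot = false  [E.off > -6]
7. n4.off = 18  [E.off + 24]
8. n5.val = true  [terminal]
9. n6.env = 5  [terminal]
10. n7.depth = true  [terminal]
11. n4.tag = "wx"  ["wx"]
12. n4.wid = 23  [A.off + 5]
13. n8.env = 28  [terminal]
14. n3.depth = true  [true]
15. n0.cnt = "ykq"  [S.key ++ "q"]
16. n0.mk = false  [h.env > 26]
17. n0.hot = "yn"  ["yn"]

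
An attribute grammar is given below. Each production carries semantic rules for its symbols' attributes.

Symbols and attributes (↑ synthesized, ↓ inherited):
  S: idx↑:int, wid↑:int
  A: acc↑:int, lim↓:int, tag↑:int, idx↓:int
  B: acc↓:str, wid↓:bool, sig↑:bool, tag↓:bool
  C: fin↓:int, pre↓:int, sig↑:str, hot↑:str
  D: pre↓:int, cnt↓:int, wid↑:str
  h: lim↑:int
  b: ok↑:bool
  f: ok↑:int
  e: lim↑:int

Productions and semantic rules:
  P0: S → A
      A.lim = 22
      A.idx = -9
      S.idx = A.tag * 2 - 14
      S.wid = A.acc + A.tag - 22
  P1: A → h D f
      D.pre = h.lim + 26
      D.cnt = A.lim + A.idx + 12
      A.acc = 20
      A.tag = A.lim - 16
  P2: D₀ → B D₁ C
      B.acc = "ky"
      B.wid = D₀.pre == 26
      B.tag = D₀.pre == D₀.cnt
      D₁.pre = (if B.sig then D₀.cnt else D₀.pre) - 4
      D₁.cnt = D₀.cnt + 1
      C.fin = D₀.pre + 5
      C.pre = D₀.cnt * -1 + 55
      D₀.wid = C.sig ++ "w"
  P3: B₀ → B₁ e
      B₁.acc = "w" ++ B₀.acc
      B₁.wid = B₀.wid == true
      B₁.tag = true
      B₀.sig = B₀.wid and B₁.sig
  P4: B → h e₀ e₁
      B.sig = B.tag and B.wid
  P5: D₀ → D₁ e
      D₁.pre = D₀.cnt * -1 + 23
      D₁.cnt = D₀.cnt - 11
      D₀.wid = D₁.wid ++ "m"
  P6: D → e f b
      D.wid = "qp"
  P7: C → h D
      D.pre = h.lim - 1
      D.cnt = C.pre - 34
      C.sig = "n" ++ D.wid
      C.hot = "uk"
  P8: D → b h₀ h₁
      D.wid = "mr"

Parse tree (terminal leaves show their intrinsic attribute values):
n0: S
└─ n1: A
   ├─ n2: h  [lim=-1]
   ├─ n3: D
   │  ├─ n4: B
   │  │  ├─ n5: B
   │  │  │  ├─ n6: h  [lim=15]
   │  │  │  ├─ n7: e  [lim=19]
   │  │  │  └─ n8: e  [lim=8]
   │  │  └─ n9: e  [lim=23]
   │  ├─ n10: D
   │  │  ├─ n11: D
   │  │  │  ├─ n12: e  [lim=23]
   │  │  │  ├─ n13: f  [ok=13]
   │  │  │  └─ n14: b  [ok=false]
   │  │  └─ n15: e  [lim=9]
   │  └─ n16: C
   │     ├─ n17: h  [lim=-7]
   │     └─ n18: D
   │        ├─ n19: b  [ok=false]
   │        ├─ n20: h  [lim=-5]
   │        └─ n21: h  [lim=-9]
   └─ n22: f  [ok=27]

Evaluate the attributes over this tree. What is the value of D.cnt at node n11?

15

1. n1.lim = 22  [22]
2. n1.idx = -9  [-9]
3. n2.lim = -1  [terminal]
4. n3.pre = 25  [h.lim + 26]
5. n3.cnt = 25  [A.lim + A.idx + 12]
6. n4.acc = "ky"  ["ky"]
7. n4.wid = false  [D₀.pre == 26]
8. n4.tag = true  [D₀.pre == D₀.cnt]
9. n5.acc = "wky"  ["w" ++ B₀.acc]
10. n5.wid = false  [B₀.wid == true]
11. n5.tag = true  [true]
12. n6.lim = 15  [terminal]
13. n7.lim = 19  [terminal]
14. n8.lim = 8  [terminal]
15. n5.sig = false  [B.tag and B.wid]
16. n9.lim = 23  [terminal]
17. n4.sig = false  [B₀.wid and B₁.sig]
18. n10.pre = 21  [(if B.sig then D₀.cnt else D₀.pre) - 4]
19. n10.cnt = 26  [D₀.cnt + 1]
20. n11.pre = -3  [D₀.cnt * -1 + 23]
21. n11.cnt = 15  [D₀.cnt - 11]
22. n12.lim = 23  [terminal]
23. n13.ok = 13  [terminal]
24. n14.ok = false  [terminal]
25. n11.wid = "qp"  ["qp"]
26. n15.lim = 9  [terminal]
27. n10.wid = "qpm"  [D₁.wid ++ "m"]
28. n16.fin = 30  [D₀.pre + 5]
29. n16.pre = 30  [D₀.cnt * -1 + 55]
30. n17.lim = -7  [terminal]
31. n18.pre = -8  [h.lim - 1]
32. n18.cnt = -4  [C.pre - 34]
33. n19.ok = false  [terminal]
34. n20.lim = -5  [terminal]
35. n21.lim = -9  [terminal]
36. n18.wid = "mr"  ["mr"]
37. n16.sig = "nmr"  ["n" ++ D.wid]
38. n16.hot = "uk"  ["uk"]
39. n3.wid = "nmrw"  [C.sig ++ "w"]
40. n22.ok = 27  [terminal]
41. n1.acc = 20  [20]
42. n1.tag = 6  [A.lim - 16]
43. n0.idx = -2  [A.tag * 2 - 14]
44. n0.wid = 4  [A.acc + A.tag - 22]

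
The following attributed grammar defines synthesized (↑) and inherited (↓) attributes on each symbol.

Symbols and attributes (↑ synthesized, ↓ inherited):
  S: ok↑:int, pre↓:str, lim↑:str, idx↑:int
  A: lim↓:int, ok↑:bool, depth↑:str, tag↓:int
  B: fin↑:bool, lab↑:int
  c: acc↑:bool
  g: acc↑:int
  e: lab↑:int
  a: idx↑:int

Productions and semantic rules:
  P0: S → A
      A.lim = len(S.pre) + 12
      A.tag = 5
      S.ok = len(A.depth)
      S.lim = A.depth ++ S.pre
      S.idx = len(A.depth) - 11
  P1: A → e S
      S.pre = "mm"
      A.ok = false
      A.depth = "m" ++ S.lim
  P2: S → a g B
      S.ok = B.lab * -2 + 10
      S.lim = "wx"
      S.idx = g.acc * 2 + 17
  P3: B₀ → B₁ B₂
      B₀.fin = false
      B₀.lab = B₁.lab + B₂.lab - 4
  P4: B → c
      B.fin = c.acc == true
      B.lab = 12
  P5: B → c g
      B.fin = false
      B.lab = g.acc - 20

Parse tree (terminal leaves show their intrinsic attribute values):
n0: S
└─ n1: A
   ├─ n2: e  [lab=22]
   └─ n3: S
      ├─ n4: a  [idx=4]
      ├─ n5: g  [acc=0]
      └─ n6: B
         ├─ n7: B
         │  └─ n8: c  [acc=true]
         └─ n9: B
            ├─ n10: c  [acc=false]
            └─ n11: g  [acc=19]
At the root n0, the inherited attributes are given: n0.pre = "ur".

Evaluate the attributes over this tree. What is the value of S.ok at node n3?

-4

1. n0.pre = "ur"  [given at root]
2. n1.lim = 14  [len(S.pre) + 12]
3. n1.tag = 5  [5]
4. n2.lab = 22  [terminal]
5. n3.pre = "mm"  ["mm"]
6. n4.idx = 4  [terminal]
7. n5.acc = 0  [terminal]
8. n8.acc = true  [terminal]
9. n7.fin = true  [c.acc == true]
10. n7.lab = 12  [12]
11. n10.acc = false  [terminal]
12. n11.acc = 19  [terminal]
13. n9.fin = false  [false]
14. n9.lab = -1  [g.acc - 20]
15. n6.fin = false  [false]
16. n6.lab = 7  [B₁.lab + B₂.lab - 4]
17. n3.ok = -4  [B.lab * -2 + 10]
18. n3.lim = "wx"  ["wx"]
19. n3.idx = 17  [g.acc * 2 + 17]
20. n1.ok = false  [false]
21. n1.depth = "mwx"  ["m" ++ S.lim]
22. n0.ok = 3  [len(A.depth)]
23. n0.lim = "mwxur"  [A.depth ++ S.pre]
24. n0.idx = -8  [len(A.depth) - 11]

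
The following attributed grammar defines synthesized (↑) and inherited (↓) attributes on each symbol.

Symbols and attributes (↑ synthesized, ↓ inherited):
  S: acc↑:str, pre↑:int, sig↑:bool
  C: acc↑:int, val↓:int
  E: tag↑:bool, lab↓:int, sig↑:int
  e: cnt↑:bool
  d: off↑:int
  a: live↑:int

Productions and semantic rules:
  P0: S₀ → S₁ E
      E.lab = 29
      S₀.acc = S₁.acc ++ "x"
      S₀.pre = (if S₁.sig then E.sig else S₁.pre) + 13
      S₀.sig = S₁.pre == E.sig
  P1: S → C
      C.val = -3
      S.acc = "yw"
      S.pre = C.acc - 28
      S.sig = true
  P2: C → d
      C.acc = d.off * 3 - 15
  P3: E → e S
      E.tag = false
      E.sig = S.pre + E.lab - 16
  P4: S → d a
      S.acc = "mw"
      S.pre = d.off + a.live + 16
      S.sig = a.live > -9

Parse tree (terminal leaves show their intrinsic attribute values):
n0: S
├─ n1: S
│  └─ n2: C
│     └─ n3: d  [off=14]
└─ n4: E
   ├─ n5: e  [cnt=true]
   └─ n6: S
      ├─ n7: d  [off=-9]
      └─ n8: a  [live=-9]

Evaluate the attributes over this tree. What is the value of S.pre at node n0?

24

1. n2.val = -3  [-3]
2. n3.off = 14  [terminal]
3. n2.acc = 27  [d.off * 3 - 15]
4. n1.acc = "yw"  ["yw"]
5. n1.pre = -1  [C.acc - 28]
6. n1.sig = true  [true]
7. n4.lab = 29  [29]
8. n5.cnt = true  [terminal]
9. n7.off = -9  [terminal]
10. n8.live = -9  [terminal]
11. n6.acc = "mw"  ["mw"]
12. n6.pre = -2  [d.off + a.live + 16]
13. n6.sig = false  [a.live > -9]
14. n4.tag = false  [false]
15. n4.sig = 11  [S.pre + E.lab - 16]
16. n0.acc = "ywx"  [S₁.acc ++ "x"]
17. n0.pre = 24  [(if S₁.sig then E.sig else S₁.pre) + 13]
18. n0.sig = false  [S₁.pre == E.sig]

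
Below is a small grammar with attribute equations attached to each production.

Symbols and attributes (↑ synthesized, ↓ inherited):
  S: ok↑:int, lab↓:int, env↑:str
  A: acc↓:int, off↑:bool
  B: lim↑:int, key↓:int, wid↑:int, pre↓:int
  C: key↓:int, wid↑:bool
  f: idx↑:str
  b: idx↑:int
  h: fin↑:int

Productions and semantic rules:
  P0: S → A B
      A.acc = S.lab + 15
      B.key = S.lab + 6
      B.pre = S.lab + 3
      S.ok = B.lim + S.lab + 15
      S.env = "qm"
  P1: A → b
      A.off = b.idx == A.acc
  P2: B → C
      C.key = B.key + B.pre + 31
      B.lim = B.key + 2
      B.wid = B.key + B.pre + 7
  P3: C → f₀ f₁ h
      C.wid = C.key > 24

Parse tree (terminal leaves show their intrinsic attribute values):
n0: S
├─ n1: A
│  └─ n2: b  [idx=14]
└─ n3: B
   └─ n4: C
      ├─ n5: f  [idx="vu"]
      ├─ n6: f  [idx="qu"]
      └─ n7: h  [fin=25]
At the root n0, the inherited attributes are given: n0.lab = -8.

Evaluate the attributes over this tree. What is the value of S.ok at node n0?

1. n0.lab = -8  [given at root]
2. n1.acc = 7  [S.lab + 15]
3. n2.idx = 14  [terminal]
4. n1.off = false  [b.idx == A.acc]
5. n3.key = -2  [S.lab + 6]
6. n3.pre = -5  [S.lab + 3]
7. n4.key = 24  [B.key + B.pre + 31]
8. n5.idx = "vu"  [terminal]
9. n6.idx = "qu"  [terminal]
10. n7.fin = 25  [terminal]
11. n4.wid = false  [C.key > 24]
12. n3.lim = 0  [B.key + 2]
13. n3.wid = 0  [B.key + B.pre + 7]
14. n0.ok = 7  [B.lim + S.lab + 15]
15. n0.env = "qm"  ["qm"]

7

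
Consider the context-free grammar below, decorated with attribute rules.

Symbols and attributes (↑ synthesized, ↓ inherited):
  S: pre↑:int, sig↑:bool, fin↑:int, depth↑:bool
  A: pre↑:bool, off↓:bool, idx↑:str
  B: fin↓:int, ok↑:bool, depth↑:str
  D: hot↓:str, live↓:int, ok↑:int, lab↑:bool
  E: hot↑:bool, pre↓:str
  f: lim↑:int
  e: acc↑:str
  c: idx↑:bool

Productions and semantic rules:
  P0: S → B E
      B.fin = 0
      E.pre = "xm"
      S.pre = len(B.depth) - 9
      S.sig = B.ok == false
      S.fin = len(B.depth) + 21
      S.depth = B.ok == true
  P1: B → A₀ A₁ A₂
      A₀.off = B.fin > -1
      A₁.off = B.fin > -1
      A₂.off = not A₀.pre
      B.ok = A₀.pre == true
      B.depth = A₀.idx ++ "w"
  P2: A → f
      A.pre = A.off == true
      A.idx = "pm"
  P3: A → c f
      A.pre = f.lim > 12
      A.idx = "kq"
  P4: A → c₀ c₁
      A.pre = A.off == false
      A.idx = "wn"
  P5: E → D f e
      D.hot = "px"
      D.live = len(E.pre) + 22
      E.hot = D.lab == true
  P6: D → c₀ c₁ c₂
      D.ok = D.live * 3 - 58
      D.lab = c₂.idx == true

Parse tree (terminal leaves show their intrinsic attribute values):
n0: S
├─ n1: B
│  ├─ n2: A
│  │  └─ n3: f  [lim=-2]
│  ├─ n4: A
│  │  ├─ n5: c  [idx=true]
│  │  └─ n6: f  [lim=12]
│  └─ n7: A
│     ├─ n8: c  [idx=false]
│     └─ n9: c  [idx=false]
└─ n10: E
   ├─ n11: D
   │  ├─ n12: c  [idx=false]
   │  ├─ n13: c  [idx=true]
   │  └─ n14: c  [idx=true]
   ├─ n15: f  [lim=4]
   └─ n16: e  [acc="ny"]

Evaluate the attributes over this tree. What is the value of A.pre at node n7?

1. n1.fin = 0  [0]
2. n2.off = true  [B.fin > -1]
3. n3.lim = -2  [terminal]
4. n2.pre = true  [A.off == true]
5. n2.idx = "pm"  ["pm"]
6. n4.off = true  [B.fin > -1]
7. n5.idx = true  [terminal]
8. n6.lim = 12  [terminal]
9. n4.pre = false  [f.lim > 12]
10. n4.idx = "kq"  ["kq"]
11. n7.off = false  [not A₀.pre]
12. n8.idx = false  [terminal]
13. n9.idx = false  [terminal]
14. n7.pre = true  [A.off == false]
15. n7.idx = "wn"  ["wn"]
16. n1.ok = true  [A₀.pre == true]
17. n1.depth = "pmw"  [A₀.idx ++ "w"]
18. n10.pre = "xm"  ["xm"]
19. n11.hot = "px"  ["px"]
20. n11.live = 24  [len(E.pre) + 22]
21. n12.idx = false  [terminal]
22. n13.idx = true  [terminal]
23. n14.idx = true  [terminal]
24. n11.ok = 14  [D.live * 3 - 58]
25. n11.lab = true  [c₂.idx == true]
26. n15.lim = 4  [terminal]
27. n16.acc = "ny"  [terminal]
28. n10.hot = true  [D.lab == true]
29. n0.pre = -6  [len(B.depth) - 9]
30. n0.sig = false  [B.ok == false]
31. n0.fin = 24  [len(B.depth) + 21]
32. n0.depth = true  [B.ok == true]

true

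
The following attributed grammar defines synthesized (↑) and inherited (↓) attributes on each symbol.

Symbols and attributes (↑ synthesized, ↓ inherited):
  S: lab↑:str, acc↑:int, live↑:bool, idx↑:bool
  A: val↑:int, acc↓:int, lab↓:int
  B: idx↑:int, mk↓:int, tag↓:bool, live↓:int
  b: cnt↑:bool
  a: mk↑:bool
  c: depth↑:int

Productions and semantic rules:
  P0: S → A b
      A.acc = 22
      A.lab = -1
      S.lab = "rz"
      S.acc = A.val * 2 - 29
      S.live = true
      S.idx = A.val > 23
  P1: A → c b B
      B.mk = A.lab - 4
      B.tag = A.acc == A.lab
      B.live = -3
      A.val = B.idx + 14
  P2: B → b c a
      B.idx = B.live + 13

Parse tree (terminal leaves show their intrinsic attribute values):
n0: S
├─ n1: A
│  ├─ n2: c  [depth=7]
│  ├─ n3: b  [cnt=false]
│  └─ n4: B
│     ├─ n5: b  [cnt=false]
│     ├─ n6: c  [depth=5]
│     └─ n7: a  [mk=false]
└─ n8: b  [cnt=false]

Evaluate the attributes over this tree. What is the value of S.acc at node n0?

1. n1.acc = 22  [22]
2. n1.lab = -1  [-1]
3. n2.depth = 7  [terminal]
4. n3.cnt = false  [terminal]
5. n4.mk = -5  [A.lab - 4]
6. n4.tag = false  [A.acc == A.lab]
7. n4.live = -3  [-3]
8. n5.cnt = false  [terminal]
9. n6.depth = 5  [terminal]
10. n7.mk = false  [terminal]
11. n4.idx = 10  [B.live + 13]
12. n1.val = 24  [B.idx + 14]
13. n8.cnt = false  [terminal]
14. n0.lab = "rz"  ["rz"]
15. n0.acc = 19  [A.val * 2 - 29]
16. n0.live = true  [true]
17. n0.idx = true  [A.val > 23]

19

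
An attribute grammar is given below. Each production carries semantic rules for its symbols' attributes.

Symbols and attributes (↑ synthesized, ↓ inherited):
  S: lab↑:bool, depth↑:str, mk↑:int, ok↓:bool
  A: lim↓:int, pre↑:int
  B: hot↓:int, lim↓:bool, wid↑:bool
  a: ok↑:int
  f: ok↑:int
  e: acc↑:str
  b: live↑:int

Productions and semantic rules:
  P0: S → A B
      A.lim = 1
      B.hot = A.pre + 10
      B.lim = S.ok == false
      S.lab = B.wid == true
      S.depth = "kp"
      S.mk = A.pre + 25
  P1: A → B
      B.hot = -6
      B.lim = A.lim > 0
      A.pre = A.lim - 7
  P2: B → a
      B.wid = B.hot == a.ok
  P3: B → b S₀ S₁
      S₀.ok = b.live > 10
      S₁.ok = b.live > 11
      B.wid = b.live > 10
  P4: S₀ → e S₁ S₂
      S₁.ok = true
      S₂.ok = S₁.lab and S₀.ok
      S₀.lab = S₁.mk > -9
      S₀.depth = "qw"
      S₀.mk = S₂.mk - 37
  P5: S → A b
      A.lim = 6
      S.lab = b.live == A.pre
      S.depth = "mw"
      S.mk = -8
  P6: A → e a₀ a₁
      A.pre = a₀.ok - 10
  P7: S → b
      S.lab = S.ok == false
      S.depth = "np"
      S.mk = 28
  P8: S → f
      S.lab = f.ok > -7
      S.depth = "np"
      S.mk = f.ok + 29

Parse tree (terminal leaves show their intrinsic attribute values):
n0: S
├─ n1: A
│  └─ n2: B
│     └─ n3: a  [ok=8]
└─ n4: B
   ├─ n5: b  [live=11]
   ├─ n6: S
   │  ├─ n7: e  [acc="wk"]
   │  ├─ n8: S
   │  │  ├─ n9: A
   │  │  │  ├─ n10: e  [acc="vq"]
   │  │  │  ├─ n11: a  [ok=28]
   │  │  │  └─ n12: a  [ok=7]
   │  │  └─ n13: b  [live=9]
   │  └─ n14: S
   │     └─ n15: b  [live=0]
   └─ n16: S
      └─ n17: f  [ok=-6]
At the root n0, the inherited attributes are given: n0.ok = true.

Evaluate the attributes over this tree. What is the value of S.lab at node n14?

1. n0.ok = true  [given at root]
2. n1.lim = 1  [1]
3. n2.hot = -6  [-6]
4. n2.lim = true  [A.lim > 0]
5. n3.ok = 8  [terminal]
6. n2.wid = false  [B.hot == a.ok]
7. n1.pre = -6  [A.lim - 7]
8. n4.hot = 4  [A.pre + 10]
9. n4.lim = false  [S.ok == false]
10. n5.live = 11  [terminal]
11. n6.ok = true  [b.live > 10]
12. n7.acc = "wk"  [terminal]
13. n8.ok = true  [true]
14. n9.lim = 6  [6]
15. n10.acc = "vq"  [terminal]
16. n11.ok = 28  [terminal]
17. n12.ok = 7  [terminal]
18. n9.pre = 18  [a₀.ok - 10]
19. n13.live = 9  [terminal]
20. n8.lab = false  [b.live == A.pre]
21. n8.depth = "mw"  ["mw"]
22. n8.mk = -8  [-8]
23. n14.ok = false  [S₁.lab and S₀.ok]
24. n15.live = 0  [terminal]
25. n14.lab = true  [S.ok == false]
26. n14.depth = "np"  ["np"]
27. n14.mk = 28  [28]
28. n6.lab = true  [S₁.mk > -9]
29. n6.depth = "qw"  ["qw"]
30. n6.mk = -9  [S₂.mk - 37]
31. n16.ok = false  [b.live > 11]
32. n17.ok = -6  [terminal]
33. n16.lab = true  [f.ok > -7]
34. n16.depth = "np"  ["np"]
35. n16.mk = 23  [f.ok + 29]
36. n4.wid = true  [b.live > 10]
37. n0.lab = true  [B.wid == true]
38. n0.depth = "kp"  ["kp"]
39. n0.mk = 19  [A.pre + 25]

true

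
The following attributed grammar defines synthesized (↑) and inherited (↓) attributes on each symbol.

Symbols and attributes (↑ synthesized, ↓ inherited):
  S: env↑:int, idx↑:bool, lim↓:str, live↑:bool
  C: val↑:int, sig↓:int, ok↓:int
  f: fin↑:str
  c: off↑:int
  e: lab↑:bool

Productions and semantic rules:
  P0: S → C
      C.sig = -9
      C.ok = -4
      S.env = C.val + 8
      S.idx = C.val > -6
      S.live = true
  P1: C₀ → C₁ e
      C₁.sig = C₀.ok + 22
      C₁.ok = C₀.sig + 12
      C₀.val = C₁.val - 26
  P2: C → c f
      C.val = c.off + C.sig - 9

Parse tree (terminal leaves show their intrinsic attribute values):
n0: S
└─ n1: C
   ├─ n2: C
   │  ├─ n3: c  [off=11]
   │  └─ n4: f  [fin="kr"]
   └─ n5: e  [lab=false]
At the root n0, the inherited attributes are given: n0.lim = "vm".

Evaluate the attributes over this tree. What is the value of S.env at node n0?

2

1. n0.lim = "vm"  [given at root]
2. n1.sig = -9  [-9]
3. n1.ok = -4  [-4]
4. n2.sig = 18  [C₀.ok + 22]
5. n2.ok = 3  [C₀.sig + 12]
6. n3.off = 11  [terminal]
7. n4.fin = "kr"  [terminal]
8. n2.val = 20  [c.off + C.sig - 9]
9. n5.lab = false  [terminal]
10. n1.val = -6  [C₁.val - 26]
11. n0.env = 2  [C.val + 8]
12. n0.idx = false  [C.val > -6]
13. n0.live = true  [true]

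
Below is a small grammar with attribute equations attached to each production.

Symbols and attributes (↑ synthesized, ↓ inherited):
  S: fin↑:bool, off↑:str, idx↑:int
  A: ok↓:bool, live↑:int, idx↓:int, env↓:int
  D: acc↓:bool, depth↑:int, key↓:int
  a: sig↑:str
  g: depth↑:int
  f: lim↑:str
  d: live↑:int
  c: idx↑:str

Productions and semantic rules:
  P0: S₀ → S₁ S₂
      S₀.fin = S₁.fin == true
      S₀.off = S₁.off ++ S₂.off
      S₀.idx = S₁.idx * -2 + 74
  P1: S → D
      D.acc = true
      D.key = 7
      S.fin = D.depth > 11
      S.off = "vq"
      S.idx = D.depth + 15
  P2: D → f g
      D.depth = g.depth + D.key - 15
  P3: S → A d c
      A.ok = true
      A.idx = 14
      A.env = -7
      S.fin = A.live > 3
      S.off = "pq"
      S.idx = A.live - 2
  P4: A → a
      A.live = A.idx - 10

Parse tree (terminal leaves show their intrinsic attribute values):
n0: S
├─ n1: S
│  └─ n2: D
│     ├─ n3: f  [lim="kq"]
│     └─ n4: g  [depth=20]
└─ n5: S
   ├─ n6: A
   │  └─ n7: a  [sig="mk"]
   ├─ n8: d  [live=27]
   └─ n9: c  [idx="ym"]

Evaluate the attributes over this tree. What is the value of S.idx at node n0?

1. n2.acc = true  [true]
2. n2.key = 7  [7]
3. n3.lim = "kq"  [terminal]
4. n4.depth = 20  [terminal]
5. n2.depth = 12  [g.depth + D.key - 15]
6. n1.fin = true  [D.depth > 11]
7. n1.off = "vq"  ["vq"]
8. n1.idx = 27  [D.depth + 15]
9. n6.ok = true  [true]
10. n6.idx = 14  [14]
11. n6.env = -7  [-7]
12. n7.sig = "mk"  [terminal]
13. n6.live = 4  [A.idx - 10]
14. n8.live = 27  [terminal]
15. n9.idx = "ym"  [terminal]
16. n5.fin = true  [A.live > 3]
17. n5.off = "pq"  ["pq"]
18. n5.idx = 2  [A.live - 2]
19. n0.fin = true  [S₁.fin == true]
20. n0.off = "vqpq"  [S₁.off ++ S₂.off]
21. n0.idx = 20  [S₁.idx * -2 + 74]

20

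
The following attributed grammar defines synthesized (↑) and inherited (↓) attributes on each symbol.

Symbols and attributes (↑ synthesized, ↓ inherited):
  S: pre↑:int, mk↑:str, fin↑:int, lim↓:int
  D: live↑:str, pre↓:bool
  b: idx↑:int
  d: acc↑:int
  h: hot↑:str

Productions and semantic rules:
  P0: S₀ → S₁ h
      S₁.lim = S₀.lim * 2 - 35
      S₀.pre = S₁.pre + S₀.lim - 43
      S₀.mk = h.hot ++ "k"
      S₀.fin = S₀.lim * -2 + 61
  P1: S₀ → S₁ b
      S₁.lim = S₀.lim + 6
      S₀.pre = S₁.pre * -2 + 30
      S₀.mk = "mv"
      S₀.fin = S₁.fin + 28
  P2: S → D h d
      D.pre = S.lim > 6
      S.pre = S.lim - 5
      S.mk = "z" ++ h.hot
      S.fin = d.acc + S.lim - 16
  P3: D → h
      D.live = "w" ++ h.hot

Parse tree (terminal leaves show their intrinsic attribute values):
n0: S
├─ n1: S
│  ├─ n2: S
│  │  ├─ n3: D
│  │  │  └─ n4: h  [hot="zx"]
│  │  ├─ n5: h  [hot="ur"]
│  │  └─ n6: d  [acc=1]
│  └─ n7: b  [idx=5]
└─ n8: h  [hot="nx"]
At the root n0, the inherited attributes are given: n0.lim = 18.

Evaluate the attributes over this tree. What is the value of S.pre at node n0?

1. n0.lim = 18  [given at root]
2. n1.lim = 1  [S₀.lim * 2 - 35]
3. n2.lim = 7  [S₀.lim + 6]
4. n3.pre = true  [S.lim > 6]
5. n4.hot = "zx"  [terminal]
6. n3.live = "wzx"  ["w" ++ h.hot]
7. n5.hot = "ur"  [terminal]
8. n6.acc = 1  [terminal]
9. n2.pre = 2  [S.lim - 5]
10. n2.mk = "zur"  ["z" ++ h.hot]
11. n2.fin = -8  [d.acc + S.lim - 16]
12. n7.idx = 5  [terminal]
13. n1.pre = 26  [S₁.pre * -2 + 30]
14. n1.mk = "mv"  ["mv"]
15. n1.fin = 20  [S₁.fin + 28]
16. n8.hot = "nx"  [terminal]
17. n0.pre = 1  [S₁.pre + S₀.lim - 43]
18. n0.mk = "nxk"  [h.hot ++ "k"]
19. n0.fin = 25  [S₀.lim * -2 + 61]

1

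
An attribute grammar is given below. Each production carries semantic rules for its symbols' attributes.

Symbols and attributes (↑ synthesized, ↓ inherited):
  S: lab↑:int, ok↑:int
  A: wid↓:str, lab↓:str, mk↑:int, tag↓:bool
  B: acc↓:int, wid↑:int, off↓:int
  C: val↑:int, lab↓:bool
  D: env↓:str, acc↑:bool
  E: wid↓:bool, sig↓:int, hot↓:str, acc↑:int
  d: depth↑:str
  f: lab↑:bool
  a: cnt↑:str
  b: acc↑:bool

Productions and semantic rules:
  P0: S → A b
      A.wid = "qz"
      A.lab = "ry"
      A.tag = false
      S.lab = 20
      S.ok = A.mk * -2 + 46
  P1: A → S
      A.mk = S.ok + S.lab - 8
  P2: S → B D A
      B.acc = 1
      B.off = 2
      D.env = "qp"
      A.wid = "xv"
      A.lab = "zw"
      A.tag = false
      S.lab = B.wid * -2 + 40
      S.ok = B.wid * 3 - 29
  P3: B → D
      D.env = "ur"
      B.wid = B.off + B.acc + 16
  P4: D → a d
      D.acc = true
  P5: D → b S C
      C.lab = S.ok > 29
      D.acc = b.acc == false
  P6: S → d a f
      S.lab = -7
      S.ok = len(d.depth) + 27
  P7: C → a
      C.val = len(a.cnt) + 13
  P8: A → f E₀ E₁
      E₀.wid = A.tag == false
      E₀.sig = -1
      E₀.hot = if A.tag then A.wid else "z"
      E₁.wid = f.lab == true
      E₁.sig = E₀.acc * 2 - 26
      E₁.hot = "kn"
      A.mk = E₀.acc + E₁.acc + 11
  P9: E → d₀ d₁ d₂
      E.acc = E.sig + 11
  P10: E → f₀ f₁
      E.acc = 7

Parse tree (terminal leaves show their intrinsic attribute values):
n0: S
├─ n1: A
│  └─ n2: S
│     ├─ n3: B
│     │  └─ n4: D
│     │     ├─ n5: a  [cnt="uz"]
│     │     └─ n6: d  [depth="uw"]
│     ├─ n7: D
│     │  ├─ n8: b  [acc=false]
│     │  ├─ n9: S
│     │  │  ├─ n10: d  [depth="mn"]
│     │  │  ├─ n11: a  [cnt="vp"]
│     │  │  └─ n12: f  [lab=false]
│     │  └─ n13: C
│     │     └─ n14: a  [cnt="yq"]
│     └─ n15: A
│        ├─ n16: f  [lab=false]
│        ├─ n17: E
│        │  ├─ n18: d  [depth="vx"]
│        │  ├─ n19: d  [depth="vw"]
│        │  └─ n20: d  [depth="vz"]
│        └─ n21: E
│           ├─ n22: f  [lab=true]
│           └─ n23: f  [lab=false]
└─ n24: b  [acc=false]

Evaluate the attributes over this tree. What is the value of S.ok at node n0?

2

1. n1.wid = "qz"  ["qz"]
2. n1.lab = "ry"  ["ry"]
3. n1.tag = false  [false]
4. n3.acc = 1  [1]
5. n3.off = 2  [2]
6. n4.env = "ur"  ["ur"]
7. n5.cnt = "uz"  [terminal]
8. n6.depth = "uw"  [terminal]
9. n4.acc = true  [true]
10. n3.wid = 19  [B.off + B.acc + 16]
11. n7.env = "qp"  ["qp"]
12. n8.acc = false  [terminal]
13. n10.depth = "mn"  [terminal]
14. n11.cnt = "vp"  [terminal]
15. n12.lab = false  [terminal]
16. n9.lab = -7  [-7]
17. n9.ok = 29  [len(d.depth) + 27]
18. n13.lab = false  [S.ok > 29]
19. n14.cnt = "yq"  [terminal]
20. n13.val = 15  [len(a.cnt) + 13]
21. n7.acc = true  [b.acc == false]
22. n15.wid = "xv"  ["xv"]
23. n15.lab = "zw"  ["zw"]
24. n15.tag = false  [false]
25. n16.lab = false  [terminal]
26. n17.wid = true  [A.tag == false]
27. n17.sig = -1  [-1]
28. n17.hot = "z"  [if A.tag then A.wid else "z"]
29. n18.depth = "vx"  [terminal]
30. n19.depth = "vw"  [terminal]
31. n20.depth = "vz"  [terminal]
32. n17.acc = 10  [E.sig + 11]
33. n21.wid = false  [f.lab == true]
34. n21.sig = -6  [E₀.acc * 2 - 26]
35. n21.hot = "kn"  ["kn"]
36. n22.lab = true  [terminal]
37. n23.lab = false  [terminal]
38. n21.acc = 7  [7]
39. n15.mk = 28  [E₀.acc + E₁.acc + 11]
40. n2.lab = 2  [B.wid * -2 + 40]
41. n2.ok = 28  [B.wid * 3 - 29]
42. n1.mk = 22  [S.ok + S.lab - 8]
43. n24.acc = false  [terminal]
44. n0.lab = 20  [20]
45. n0.ok = 2  [A.mk * -2 + 46]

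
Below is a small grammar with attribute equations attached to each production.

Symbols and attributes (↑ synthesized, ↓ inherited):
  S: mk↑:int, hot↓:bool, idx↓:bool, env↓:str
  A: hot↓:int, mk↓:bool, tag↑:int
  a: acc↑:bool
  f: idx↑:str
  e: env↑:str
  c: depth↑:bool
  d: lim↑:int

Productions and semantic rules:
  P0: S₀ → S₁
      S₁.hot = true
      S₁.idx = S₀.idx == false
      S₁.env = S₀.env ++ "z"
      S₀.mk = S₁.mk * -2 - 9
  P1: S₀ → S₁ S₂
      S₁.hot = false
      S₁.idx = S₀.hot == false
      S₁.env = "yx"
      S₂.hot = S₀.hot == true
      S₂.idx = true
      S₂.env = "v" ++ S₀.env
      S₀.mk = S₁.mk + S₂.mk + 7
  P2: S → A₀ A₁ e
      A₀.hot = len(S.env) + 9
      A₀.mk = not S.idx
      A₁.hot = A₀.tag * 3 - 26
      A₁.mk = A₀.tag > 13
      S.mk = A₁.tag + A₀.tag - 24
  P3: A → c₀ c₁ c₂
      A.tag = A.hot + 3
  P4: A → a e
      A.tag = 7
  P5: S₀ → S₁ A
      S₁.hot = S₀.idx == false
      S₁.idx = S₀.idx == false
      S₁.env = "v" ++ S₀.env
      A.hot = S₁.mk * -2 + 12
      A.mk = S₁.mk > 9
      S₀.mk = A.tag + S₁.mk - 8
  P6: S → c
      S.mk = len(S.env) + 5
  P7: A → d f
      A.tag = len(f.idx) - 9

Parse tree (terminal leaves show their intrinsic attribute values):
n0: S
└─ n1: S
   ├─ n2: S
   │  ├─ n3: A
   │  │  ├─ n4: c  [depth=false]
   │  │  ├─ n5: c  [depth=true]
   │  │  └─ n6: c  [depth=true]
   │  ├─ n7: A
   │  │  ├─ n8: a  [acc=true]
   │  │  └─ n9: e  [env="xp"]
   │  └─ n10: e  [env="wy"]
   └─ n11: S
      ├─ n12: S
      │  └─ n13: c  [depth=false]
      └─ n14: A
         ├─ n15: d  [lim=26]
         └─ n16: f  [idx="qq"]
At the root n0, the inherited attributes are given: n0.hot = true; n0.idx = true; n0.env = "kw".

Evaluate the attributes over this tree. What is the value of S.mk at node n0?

-7

1. n0.hot = true  [given at root]
2. n0.idx = true  [given at root]
3. n0.env = "kw"  [given at root]
4. n1.hot = true  [true]
5. n1.idx = false  [S₀.idx == false]
6. n1.env = "kwz"  [S₀.env ++ "z"]
7. n2.hot = false  [false]
8. n2.idx = false  [S₀.hot == false]
9. n2.env = "yx"  ["yx"]
10. n3.hot = 11  [len(S.env) + 9]
11. n3.mk = true  [not S.idx]
12. n4.depth = false  [terminal]
13. n5.depth = true  [terminal]
14. n6.depth = true  [terminal]
15. n3.tag = 14  [A.hot + 3]
16. n7.hot = 16  [A₀.tag * 3 - 26]
17. n7.mk = true  [A₀.tag > 13]
18. n8.acc = true  [terminal]
19. n9.env = "xp"  [terminal]
20. n7.tag = 7  [7]
21. n10.env = "wy"  [terminal]
22. n2.mk = -3  [A₁.tag + A₀.tag - 24]
23. n11.hot = true  [S₀.hot == true]
24. n11.idx = true  [true]
25. n11.env = "vkwz"  ["v" ++ S₀.env]
26. n12.hot = false  [S₀.idx == false]
27. n12.idx = false  [S₀.idx == false]
28. n12.env = "vvkwz"  ["v" ++ S₀.env]
29. n13.depth = false  [terminal]
30. n12.mk = 10  [len(S.env) + 5]
31. n14.hot = -8  [S₁.mk * -2 + 12]
32. n14.mk = true  [S₁.mk > 9]
33. n15.lim = 26  [terminal]
34. n16.idx = "qq"  [terminal]
35. n14.tag = -7  [len(f.idx) - 9]
36. n11.mk = -5  [A.tag + S₁.mk - 8]
37. n1.mk = -1  [S₁.mk + S₂.mk + 7]
38. n0.mk = -7  [S₁.mk * -2 - 9]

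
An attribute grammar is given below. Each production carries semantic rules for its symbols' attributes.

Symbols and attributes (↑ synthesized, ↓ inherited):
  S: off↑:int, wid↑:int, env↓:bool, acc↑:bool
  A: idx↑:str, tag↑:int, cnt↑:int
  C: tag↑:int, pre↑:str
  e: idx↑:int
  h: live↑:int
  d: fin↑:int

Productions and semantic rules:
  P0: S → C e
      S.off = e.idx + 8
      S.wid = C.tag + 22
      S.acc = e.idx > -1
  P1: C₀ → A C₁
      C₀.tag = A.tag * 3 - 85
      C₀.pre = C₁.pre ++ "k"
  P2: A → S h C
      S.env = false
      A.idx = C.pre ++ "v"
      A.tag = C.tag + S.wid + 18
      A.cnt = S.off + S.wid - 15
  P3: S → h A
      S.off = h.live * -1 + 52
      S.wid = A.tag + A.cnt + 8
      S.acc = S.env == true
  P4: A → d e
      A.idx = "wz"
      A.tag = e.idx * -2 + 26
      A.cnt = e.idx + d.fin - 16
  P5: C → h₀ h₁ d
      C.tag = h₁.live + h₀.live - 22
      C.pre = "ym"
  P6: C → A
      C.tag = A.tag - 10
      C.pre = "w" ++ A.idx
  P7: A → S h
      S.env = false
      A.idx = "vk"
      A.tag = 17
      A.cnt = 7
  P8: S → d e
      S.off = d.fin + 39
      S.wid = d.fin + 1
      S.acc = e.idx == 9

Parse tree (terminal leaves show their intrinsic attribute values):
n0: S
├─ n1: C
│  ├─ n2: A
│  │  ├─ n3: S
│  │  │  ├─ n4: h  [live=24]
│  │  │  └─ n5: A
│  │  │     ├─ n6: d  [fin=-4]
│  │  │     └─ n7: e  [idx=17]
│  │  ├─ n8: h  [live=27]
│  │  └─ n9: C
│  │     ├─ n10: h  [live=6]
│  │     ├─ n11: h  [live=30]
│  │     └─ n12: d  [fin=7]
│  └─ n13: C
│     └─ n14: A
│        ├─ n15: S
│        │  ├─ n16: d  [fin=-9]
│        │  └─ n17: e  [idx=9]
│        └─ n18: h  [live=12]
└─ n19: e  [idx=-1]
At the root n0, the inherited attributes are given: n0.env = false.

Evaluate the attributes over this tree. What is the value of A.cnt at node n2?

10

1. n0.env = false  [given at root]
2. n3.env = false  [false]
3. n4.live = 24  [terminal]
4. n6.fin = -4  [terminal]
5. n7.idx = 17  [terminal]
6. n5.idx = "wz"  ["wz"]
7. n5.tag = -8  [e.idx * -2 + 26]
8. n5.cnt = -3  [e.idx + d.fin - 16]
9. n3.off = 28  [h.live * -1 + 52]
10. n3.wid = -3  [A.tag + A.cnt + 8]
11. n3.acc = false  [S.env == true]
12. n8.live = 27  [terminal]
13. n10.live = 6  [terminal]
14. n11.live = 30  [terminal]
15. n12.fin = 7  [terminal]
16. n9.tag = 14  [h₁.live + h₀.live - 22]
17. n9.pre = "ym"  ["ym"]
18. n2.idx = "ymv"  [C.pre ++ "v"]
19. n2.tag = 29  [C.tag + S.wid + 18]
20. n2.cnt = 10  [S.off + S.wid - 15]
21. n15.env = false  [false]
22. n16.fin = -9  [terminal]
23. n17.idx = 9  [terminal]
24. n15.off = 30  [d.fin + 39]
25. n15.wid = -8  [d.fin + 1]
26. n15.acc = true  [e.idx == 9]
27. n18.live = 12  [terminal]
28. n14.idx = "vk"  ["vk"]
29. n14.tag = 17  [17]
30. n14.cnt = 7  [7]
31. n13.tag = 7  [A.tag - 10]
32. n13.pre = "wvk"  ["w" ++ A.idx]
33. n1.tag = 2  [A.tag * 3 - 85]
34. n1.pre = "wvkk"  [C₁.pre ++ "k"]
35. n19.idx = -1  [terminal]
36. n0.off = 7  [e.idx + 8]
37. n0.wid = 24  [C.tag + 22]
38. n0.acc = false  [e.idx > -1]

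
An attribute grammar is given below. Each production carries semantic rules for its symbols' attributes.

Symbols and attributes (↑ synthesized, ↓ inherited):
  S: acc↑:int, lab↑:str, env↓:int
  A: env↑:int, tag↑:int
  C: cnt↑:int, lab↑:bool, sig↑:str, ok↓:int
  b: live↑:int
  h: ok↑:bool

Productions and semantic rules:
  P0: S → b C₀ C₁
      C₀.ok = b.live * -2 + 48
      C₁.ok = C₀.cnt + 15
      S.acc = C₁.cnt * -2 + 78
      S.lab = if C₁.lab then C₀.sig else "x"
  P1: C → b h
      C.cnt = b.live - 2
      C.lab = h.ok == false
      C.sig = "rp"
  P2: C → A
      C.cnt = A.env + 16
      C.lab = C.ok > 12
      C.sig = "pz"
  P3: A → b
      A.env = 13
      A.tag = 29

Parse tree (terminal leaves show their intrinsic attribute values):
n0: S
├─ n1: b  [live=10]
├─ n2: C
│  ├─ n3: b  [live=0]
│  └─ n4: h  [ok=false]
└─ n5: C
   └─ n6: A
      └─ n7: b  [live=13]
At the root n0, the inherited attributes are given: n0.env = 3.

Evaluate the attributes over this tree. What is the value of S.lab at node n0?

1. n0.env = 3  [given at root]
2. n1.live = 10  [terminal]
3. n2.ok = 28  [b.live * -2 + 48]
4. n3.live = 0  [terminal]
5. n4.ok = false  [terminal]
6. n2.cnt = -2  [b.live - 2]
7. n2.lab = true  [h.ok == false]
8. n2.sig = "rp"  ["rp"]
9. n5.ok = 13  [C₀.cnt + 15]
10. n7.live = 13  [terminal]
11. n6.env = 13  [13]
12. n6.tag = 29  [29]
13. n5.cnt = 29  [A.env + 16]
14. n5.lab = true  [C.ok > 12]
15. n5.sig = "pz"  ["pz"]
16. n0.acc = 20  [C₁.cnt * -2 + 78]
17. n0.lab = "rp"  [if C₁.lab then C₀.sig else "x"]

"rp"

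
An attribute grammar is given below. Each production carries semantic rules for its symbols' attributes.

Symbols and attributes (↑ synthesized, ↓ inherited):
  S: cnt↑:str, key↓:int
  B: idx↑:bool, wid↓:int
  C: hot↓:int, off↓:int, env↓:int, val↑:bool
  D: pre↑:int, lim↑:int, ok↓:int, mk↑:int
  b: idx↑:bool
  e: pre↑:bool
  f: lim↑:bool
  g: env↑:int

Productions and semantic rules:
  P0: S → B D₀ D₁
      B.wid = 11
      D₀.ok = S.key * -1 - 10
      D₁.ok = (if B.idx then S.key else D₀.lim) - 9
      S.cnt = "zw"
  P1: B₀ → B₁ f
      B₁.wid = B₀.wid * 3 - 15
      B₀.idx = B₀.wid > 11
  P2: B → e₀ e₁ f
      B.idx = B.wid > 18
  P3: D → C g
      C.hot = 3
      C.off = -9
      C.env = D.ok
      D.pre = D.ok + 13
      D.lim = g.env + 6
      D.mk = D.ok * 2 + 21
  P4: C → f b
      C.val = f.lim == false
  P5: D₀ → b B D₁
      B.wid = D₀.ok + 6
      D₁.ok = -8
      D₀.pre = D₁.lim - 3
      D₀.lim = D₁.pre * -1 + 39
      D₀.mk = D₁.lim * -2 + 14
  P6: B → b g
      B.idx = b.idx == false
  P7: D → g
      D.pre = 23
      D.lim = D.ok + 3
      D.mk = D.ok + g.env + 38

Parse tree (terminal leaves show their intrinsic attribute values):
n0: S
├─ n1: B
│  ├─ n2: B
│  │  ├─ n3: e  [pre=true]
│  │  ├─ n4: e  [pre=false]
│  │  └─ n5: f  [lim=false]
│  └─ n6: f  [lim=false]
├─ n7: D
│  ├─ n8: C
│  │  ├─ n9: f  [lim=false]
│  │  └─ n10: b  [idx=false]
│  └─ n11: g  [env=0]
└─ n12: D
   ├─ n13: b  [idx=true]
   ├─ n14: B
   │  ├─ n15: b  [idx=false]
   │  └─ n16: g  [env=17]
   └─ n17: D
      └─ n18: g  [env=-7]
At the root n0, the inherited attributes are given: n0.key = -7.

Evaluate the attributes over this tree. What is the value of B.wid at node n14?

1. n0.key = -7  [given at root]
2. n1.wid = 11  [11]
3. n2.wid = 18  [B₀.wid * 3 - 15]
4. n3.pre = true  [terminal]
5. n4.pre = false  [terminal]
6. n5.lim = false  [terminal]
7. n2.idx = false  [B.wid > 18]
8. n6.lim = false  [terminal]
9. n1.idx = false  [B₀.wid > 11]
10. n7.ok = -3  [S.key * -1 - 10]
11. n8.hot = 3  [3]
12. n8.off = -9  [-9]
13. n8.env = -3  [D.ok]
14. n9.lim = false  [terminal]
15. n10.idx = false  [terminal]
16. n8.val = true  [f.lim == false]
17. n11.env = 0  [terminal]
18. n7.pre = 10  [D.ok + 13]
19. n7.lim = 6  [g.env + 6]
20. n7.mk = 15  [D.ok * 2 + 21]
21. n12.ok = -3  [(if B.idx then S.key else D₀.lim) - 9]
22. n13.idx = true  [terminal]
23. n14.wid = 3  [D₀.ok + 6]
24. n15.idx = false  [terminal]
25. n16.env = 17  [terminal]
26. n14.idx = true  [b.idx == false]
27. n17.ok = -8  [-8]
28. n18.env = -7  [terminal]
29. n17.pre = 23  [23]
30. n17.lim = -5  [D.ok + 3]
31. n17.mk = 23  [D.ok + g.env + 38]
32. n12.pre = -8  [D₁.lim - 3]
33. n12.lim = 16  [D₁.pre * -1 + 39]
34. n12.mk = 24  [D₁.lim * -2 + 14]
35. n0.cnt = "zw"  ["zw"]

3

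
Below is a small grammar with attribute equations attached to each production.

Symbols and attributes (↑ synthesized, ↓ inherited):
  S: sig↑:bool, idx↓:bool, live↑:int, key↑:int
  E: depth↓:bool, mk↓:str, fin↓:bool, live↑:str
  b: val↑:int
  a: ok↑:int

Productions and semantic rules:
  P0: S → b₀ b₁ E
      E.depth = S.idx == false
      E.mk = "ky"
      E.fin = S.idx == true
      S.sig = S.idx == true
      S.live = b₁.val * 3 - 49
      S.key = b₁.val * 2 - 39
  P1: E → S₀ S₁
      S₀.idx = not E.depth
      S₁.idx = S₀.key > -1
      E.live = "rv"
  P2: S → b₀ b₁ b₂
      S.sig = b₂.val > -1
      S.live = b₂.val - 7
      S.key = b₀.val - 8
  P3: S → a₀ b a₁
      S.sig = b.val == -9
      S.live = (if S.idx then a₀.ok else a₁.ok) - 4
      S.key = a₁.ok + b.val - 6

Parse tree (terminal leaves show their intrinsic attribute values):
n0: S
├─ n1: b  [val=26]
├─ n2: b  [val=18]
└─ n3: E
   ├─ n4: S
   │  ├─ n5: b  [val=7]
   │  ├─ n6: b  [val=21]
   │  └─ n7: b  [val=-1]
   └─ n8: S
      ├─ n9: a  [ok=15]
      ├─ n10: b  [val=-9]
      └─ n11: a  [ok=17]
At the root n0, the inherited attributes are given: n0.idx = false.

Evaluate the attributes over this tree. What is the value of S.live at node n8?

1. n0.idx = false  [given at root]
2. n1.val = 26  [terminal]
3. n2.val = 18  [terminal]
4. n3.depth = true  [S.idx == false]
5. n3.mk = "ky"  ["ky"]
6. n3.fin = false  [S.idx == true]
7. n4.idx = false  [not E.depth]
8. n5.val = 7  [terminal]
9. n6.val = 21  [terminal]
10. n7.val = -1  [terminal]
11. n4.sig = false  [b₂.val > -1]
12. n4.live = -8  [b₂.val - 7]
13. n4.key = -1  [b₀.val - 8]
14. n8.idx = false  [S₀.key > -1]
15. n9.ok = 15  [terminal]
16. n10.val = -9  [terminal]
17. n11.ok = 17  [terminal]
18. n8.sig = true  [b.val == -9]
19. n8.live = 13  [(if S.idx then a₀.ok else a₁.ok) - 4]
20. n8.key = 2  [a₁.ok + b.val - 6]
21. n3.live = "rv"  ["rv"]
22. n0.sig = false  [S.idx == true]
23. n0.live = 5  [b₁.val * 3 - 49]
24. n0.key = -3  [b₁.val * 2 - 39]

13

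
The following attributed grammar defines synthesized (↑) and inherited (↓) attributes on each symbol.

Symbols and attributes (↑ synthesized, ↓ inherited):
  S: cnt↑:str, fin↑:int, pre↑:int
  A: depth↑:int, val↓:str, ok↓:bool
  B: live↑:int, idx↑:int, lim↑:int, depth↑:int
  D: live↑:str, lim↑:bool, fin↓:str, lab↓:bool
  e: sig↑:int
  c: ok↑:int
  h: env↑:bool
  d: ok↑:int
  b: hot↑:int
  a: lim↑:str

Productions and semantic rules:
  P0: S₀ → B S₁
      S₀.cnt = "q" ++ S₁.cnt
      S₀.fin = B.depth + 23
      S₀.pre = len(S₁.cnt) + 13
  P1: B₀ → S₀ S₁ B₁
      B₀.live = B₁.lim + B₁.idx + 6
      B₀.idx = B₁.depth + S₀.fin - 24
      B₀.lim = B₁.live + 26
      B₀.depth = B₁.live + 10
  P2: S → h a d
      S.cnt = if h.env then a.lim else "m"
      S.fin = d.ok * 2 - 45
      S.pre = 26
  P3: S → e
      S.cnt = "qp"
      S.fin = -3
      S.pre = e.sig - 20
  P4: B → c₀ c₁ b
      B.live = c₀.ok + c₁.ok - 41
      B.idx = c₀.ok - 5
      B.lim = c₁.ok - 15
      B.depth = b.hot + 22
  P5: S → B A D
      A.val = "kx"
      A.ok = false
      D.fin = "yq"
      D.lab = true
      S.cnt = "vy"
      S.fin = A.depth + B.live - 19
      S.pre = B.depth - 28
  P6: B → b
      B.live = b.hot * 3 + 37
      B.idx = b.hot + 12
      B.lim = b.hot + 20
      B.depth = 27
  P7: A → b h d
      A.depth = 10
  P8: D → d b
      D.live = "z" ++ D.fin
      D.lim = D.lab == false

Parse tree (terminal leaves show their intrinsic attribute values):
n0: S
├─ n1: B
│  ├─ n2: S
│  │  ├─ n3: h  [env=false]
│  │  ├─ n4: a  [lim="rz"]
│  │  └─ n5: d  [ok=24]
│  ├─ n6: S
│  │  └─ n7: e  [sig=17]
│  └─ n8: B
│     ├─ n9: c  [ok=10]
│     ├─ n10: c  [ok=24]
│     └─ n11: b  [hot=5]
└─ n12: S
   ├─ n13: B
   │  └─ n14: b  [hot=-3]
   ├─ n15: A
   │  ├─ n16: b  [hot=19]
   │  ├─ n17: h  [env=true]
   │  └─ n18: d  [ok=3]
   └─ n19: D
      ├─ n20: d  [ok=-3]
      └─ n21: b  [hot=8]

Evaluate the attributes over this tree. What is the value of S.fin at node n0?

1. n3.env = false  [terminal]
2. n4.lim = "rz"  [terminal]
3. n5.ok = 24  [terminal]
4. n2.cnt = "m"  [if h.env then a.lim else "m"]
5. n2.fin = 3  [d.ok * 2 - 45]
6. n2.pre = 26  [26]
7. n7.sig = 17  [terminal]
8. n6.cnt = "qp"  ["qp"]
9. n6.fin = -3  [-3]
10. n6.pre = -3  [e.sig - 20]
11. n9.ok = 10  [terminal]
12. n10.ok = 24  [terminal]
13. n11.hot = 5  [terminal]
14. n8.live = -7  [c₀.ok + c₁.ok - 41]
15. n8.idx = 5  [c₀.ok - 5]
16. n8.lim = 9  [c₁.ok - 15]
17. n8.depth = 27  [b.hot + 22]
18. n1.live = 20  [B₁.lim + B₁.idx + 6]
19. n1.idx = 6  [B₁.depth + S₀.fin - 24]
20. n1.lim = 19  [B₁.live + 26]
21. n1.depth = 3  [B₁.live + 10]
22. n14.hot = -3  [terminal]
23. n13.live = 28  [b.hot * 3 + 37]
24. n13.idx = 9  [b.hot + 12]
25. n13.lim = 17  [b.hot + 20]
26. n13.depth = 27  [27]
27. n15.val = "kx"  ["kx"]
28. n15.ok = false  [false]
29. n16.hot = 19  [terminal]
30. n17.env = true  [terminal]
31. n18.ok = 3  [terminal]
32. n15.depth = 10  [10]
33. n19.fin = "yq"  ["yq"]
34. n19.lab = true  [true]
35. n20.ok = -3  [terminal]
36. n21.hot = 8  [terminal]
37. n19.live = "zyq"  ["z" ++ D.fin]
38. n19.lim = false  [D.lab == false]
39. n12.cnt = "vy"  ["vy"]
40. n12.fin = 19  [A.depth + B.live - 19]
41. n12.pre = -1  [B.depth - 28]
42. n0.cnt = "qvy"  ["q" ++ S₁.cnt]
43. n0.fin = 26  [B.depth + 23]
44. n0.pre = 15  [len(S₁.cnt) + 13]

26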